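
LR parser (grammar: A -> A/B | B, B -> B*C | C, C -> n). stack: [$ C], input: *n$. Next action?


'C' (not preceded by B*) is the handle for B -> C
Action: reduce (B -> C)


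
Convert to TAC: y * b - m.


Break into single-operator statements:
t1 = y * b
t2 = t1 - m


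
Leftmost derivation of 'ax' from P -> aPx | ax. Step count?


Derivation: P => ax
Steps: 1


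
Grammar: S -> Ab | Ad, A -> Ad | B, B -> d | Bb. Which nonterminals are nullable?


A nonterminal is nullable iff some alternative derives ε (directly, or every symbol in it is nullable)
Nullable: {}


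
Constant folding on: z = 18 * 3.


18 * 3 = 54 at compile time
Optimized: z = 54


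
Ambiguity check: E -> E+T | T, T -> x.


precedence layered via separate nonterminal T: deterministic
Unambiguous


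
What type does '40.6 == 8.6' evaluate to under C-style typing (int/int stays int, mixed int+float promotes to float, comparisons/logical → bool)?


Operand types: float == float
Rule: comparison yields bool
Result type: bool


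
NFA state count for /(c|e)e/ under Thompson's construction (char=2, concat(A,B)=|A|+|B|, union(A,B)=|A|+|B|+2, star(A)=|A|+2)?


Syntax tree has 3 char leaf(s), 1 union(s), 0 star(s)
chars contribute 3×2 = 6; each union adds +2; each star adds +2
Total: 6 + 2 + 0 = 8 states


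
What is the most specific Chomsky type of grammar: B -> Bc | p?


Left-linear: every RHS is a terminal or one nonterminal followed by a terminal
Classification: Type 3 (Regular)


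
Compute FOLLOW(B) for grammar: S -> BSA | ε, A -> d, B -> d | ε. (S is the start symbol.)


$ ∈ FOLLOW(S). For each A -> αBβ: add FIRST(β)\{ε} to FOLLOW(B); if β nullable, add FOLLOW(A).
FOLLOW(B) = {d}


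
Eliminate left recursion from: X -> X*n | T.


Left-recursive alternatives: X*n; non-recursive: T
Introduce X': X -> TX', X' -> *nX' | ε


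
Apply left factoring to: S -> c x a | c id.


Common prefix: 'c'
Factored: S -> c S', S' -> x a | id


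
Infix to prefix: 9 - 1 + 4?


left-to-right (same/higher precedence on left): tree is (+ (- 9 1) 4)
Prefix: + - 9 1 4


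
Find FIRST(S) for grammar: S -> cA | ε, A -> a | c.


Per alternative of S: FIRST(cA) = {c}; FIRST(ε) = {ε}
FIRST(S) = {c, ε}


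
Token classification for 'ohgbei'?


Pattern: letter/underscore followed by alphanumerics, not a keyword
Type: IDENTIFIER


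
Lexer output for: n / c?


Scan left to right, longest-match per lexeme
Tokens: ID(n), OP(/), ID(c)


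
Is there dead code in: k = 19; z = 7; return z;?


k is assigned but never read
Dead: 'k = 19'


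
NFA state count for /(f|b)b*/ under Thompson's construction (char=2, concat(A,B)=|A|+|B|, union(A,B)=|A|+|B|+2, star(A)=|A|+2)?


Syntax tree has 3 char leaf(s), 1 union(s), 1 star(s)
chars contribute 3×2 = 6; each union adds +2; each star adds +2
Total: 6 + 2 + 2 = 10 states


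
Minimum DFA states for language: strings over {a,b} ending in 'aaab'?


Track the longest suffix of input matching a prefix of 'aaab': 5 classes (prefixes of length 0..4)
Minimal DFA: 5 states


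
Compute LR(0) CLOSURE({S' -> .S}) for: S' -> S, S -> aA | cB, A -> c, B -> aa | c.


Start: S' -> .S
For each item with dot before a nonterminal B, add B -> .γ for every B-production
Closure: [S' -> .S, S -> .aA, S -> .cB]


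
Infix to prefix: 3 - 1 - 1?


left-to-right (same/higher precedence on left): tree is (- (- 3 1) 1)
Prefix: - - 3 1 1


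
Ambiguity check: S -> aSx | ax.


balanced a^n…x^n: each string has a unique parse
Unambiguous


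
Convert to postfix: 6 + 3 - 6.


Left to right (same or higher precedence on left)
Postfix: 6 3 + 6 -


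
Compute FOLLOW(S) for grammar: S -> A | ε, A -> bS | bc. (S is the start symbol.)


$ ∈ FOLLOW(S). For each A -> αBβ: add FIRST(β)\{ε} to FOLLOW(B); if β nullable, add FOLLOW(A).
FOLLOW(S) = {$}


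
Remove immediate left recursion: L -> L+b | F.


Left-recursive alternatives: L+b; non-recursive: F
Introduce L': L -> FL', L' -> +bL' | ε


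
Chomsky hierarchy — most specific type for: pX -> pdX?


LHS has context (more than one symbol) and |LHS| ≤ |RHS|
Classification: Type 1 (Context-Sensitive)


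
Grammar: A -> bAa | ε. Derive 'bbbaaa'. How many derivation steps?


Derivation: A => bAa => bbAaa => bbbAaaa => bbbaaa
Steps: 4


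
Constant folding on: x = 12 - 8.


12 - 8 = 4 at compile time
Optimized: x = 4


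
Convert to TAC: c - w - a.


Break into single-operator statements:
t1 = c - w
t2 = t1 - a


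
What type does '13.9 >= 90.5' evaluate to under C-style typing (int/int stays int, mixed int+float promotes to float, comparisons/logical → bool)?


Operand types: float >= float
Rule: comparison yields bool
Result type: bool


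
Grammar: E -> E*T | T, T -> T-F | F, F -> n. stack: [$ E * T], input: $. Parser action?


handle 'E*T' on top; lookahead ∈ FOLLOW(E) = {*, $}
Action: reduce (E -> E*T)


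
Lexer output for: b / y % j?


Scan left to right, longest-match per lexeme
Tokens: ID(b), OP(/), ID(y), OP(%), ID(j)


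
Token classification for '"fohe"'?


Pattern: double-quoted sequence
Type: STRING_LITERAL


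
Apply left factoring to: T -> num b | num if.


Common prefix: 'num'
Factored: T -> num T', T' -> b | if


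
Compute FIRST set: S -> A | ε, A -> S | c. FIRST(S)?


Per alternative of S: FIRST(A) = {c, ε}; FIRST(ε) = {ε}
FIRST(S) = {c, ε}


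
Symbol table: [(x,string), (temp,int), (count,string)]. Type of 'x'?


Lookup 'x' → type string


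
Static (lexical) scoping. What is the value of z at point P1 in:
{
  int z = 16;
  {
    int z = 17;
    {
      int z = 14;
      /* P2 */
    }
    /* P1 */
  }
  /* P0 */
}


z declared in the same block as P1
z = 17


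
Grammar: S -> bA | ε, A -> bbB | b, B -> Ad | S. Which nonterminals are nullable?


A nonterminal is nullable iff some alternative derives ε (directly, or every symbol in it is nullable)
Nullable: {B, S}


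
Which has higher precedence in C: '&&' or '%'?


'%' is multiplicative (level 10); '&&' is logical AND (level 2)
Higher level binds tighter
'%' has higher precedence than '&&'


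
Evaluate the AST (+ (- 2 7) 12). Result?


Evaluate inner: (- 2 7) = -5
Evaluate root: (+ -5 12) = 7
Result: 7


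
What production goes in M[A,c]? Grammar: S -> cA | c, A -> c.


For [A, c]: 'c' ∈ FIRST(c)
Entry: A -> c


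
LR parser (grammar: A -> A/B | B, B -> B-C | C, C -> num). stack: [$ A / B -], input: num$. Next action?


no handle; shift 'num'
Action: shift


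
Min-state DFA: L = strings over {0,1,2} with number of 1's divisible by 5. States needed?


Track (count of 1) mod 5: states 0..4, accept at 0
Minimal DFA: 5 states


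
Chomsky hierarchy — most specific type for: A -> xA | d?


Right-linear: every RHS is a terminal or a terminal followed by one nonterminal
Classification: Type 3 (Regular)


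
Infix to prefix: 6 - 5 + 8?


left-to-right (same/higher precedence on left): tree is (+ (- 6 5) 8)
Prefix: + - 6 5 8


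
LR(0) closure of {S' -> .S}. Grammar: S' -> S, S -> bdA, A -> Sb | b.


Start: S' -> .S
For each item with dot before a nonterminal B, add B -> .γ for every B-production
Closure: [S' -> .S, S -> .bdA]


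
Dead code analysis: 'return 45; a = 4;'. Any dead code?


statement follows a return and is unreachable
Dead: 'a = 4'


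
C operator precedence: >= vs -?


'-' is additive (level 9); '>=' is relational (level 7)
Higher level binds tighter
'-' has higher precedence than '>='


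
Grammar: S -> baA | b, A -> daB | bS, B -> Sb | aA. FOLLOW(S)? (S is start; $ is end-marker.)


$ ∈ FOLLOW(S). For each A -> αBβ: add FIRST(β)\{ε} to FOLLOW(B); if β nullable, add FOLLOW(A).
FOLLOW(S) = {$, b}


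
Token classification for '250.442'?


Pattern: digits with a decimal point
Type: FLOAT_LITERAL


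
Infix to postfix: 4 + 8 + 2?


Left to right (same or higher precedence on left)
Postfix: 4 8 + 2 +


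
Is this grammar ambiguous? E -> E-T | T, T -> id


precedence layered via separate nonterminal T: deterministic
Unambiguous


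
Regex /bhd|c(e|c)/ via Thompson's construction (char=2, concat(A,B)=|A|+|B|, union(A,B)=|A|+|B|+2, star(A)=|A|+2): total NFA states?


Syntax tree has 6 char leaf(s), 2 union(s), 0 star(s)
chars contribute 6×2 = 12; each union adds +2; each star adds +2
Total: 12 + 4 + 0 = 16 states


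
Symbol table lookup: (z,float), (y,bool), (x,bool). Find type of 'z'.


Lookup 'z' → type float


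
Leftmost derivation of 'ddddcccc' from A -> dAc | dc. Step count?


Derivation: A => dAc => ddAcc => dddAccc => ddddcccc
Steps: 4


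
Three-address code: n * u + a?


Break into single-operator statements:
t1 = n * u
t2 = t1 + a


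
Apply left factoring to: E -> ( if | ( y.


Common prefix: '('
Factored: E -> ( E', E' -> if | y


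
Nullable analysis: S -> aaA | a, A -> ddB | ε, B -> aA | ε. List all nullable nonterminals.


A nonterminal is nullable iff some alternative derives ε (directly, or every symbol in it is nullable)
Nullable: {A, B}


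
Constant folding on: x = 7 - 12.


7 - 12 = -5 at compile time
Optimized: x = -5


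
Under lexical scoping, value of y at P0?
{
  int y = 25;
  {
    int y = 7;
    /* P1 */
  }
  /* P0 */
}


y declared in the same block as P0
y = 25


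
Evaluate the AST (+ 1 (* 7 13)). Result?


Evaluate inner: (* 7 13) = 91
Evaluate root: (+ 1 91) = 92
Result: 92


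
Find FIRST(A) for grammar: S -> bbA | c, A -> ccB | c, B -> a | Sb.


Per alternative of A: FIRST(ccB) = {c}; FIRST(c) = {c}
FIRST(A) = {c}


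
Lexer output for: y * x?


Scan left to right, longest-match per lexeme
Tokens: ID(y), OP(*), ID(x)


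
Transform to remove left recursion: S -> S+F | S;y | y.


Left-recursive alternatives: S+F, S;y; non-recursive: y
Introduce S': S -> yS', S' -> +FS' | ;yS' | ε


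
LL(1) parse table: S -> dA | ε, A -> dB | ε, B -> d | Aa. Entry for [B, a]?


For [B, a]: 'a' ∈ FIRST(Aa)
Entry: B -> Aa


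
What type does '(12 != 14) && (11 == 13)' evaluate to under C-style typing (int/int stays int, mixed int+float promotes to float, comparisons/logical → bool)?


Operand types: bool && bool
Rule: logical operators take bool operands and yield bool
Result type: bool


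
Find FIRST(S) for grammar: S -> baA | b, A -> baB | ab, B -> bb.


Per alternative of S: FIRST(baA) = {b}; FIRST(b) = {b}
FIRST(S) = {b}


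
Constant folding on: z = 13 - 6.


13 - 6 = 7 at compile time
Optimized: z = 7


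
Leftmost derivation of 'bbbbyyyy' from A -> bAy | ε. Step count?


Derivation: A => bAy => bbAyy => bbbAyyy => bbbbAyyyy => bbbbyyyy
Steps: 5


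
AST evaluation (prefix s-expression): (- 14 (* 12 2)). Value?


Evaluate inner: (* 12 2) = 24
Evaluate root: (- 14 24) = -10
Result: -10


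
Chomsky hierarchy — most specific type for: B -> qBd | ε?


Single nonterminal LHS, but q^n d^n is not regular
Classification: Type 2 (Context-Free)


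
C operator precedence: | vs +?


'+' is additive (level 9); '|' is bitwise OR (level 3)
Higher level binds tighter
'+' has higher precedence than '|'


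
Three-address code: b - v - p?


Break into single-operator statements:
t1 = b - v
t2 = t1 - p


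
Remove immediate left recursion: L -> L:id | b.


Left-recursive alternatives: L:id; non-recursive: b
Introduce L': L -> bL', L' -> :idL' | ε


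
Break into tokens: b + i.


Scan left to right, longest-match per lexeme
Tokens: ID(b), OP(+), ID(i)


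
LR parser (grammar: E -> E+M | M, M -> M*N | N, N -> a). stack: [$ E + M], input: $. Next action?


handle 'E+M' on top; lookahead ∈ FOLLOW(E) = {+, $}
Action: reduce (E -> E+M)


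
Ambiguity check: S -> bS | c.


right-linear, alternatives start with distinct terminals 'b' vs 'c': unique leftmost derivation
Unambiguous


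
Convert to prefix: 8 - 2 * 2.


'*' binds tighter: tree is (- 8 (* 2 2))
Prefix: - 8 * 2 2


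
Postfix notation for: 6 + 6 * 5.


* has higher precedence, evaluate 6*5 first
Postfix: 6 6 5 * +


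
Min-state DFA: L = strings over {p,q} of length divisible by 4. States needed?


Track length mod 4: states 0..3, accept at 0
Minimal DFA: 4 states


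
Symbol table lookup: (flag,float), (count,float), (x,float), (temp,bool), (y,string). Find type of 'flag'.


Lookup 'flag' → type float


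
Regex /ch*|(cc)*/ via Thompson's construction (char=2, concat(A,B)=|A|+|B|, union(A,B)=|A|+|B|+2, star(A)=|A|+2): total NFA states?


Syntax tree has 4 char leaf(s), 1 union(s), 2 star(s)
chars contribute 4×2 = 8; each union adds +2; each star adds +2
Total: 8 + 2 + 4 = 14 states


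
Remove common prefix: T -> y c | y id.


Common prefix: 'y'
Factored: T -> y T', T' -> c | id


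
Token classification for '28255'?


Pattern: digits only
Type: INTEGER_LITERAL


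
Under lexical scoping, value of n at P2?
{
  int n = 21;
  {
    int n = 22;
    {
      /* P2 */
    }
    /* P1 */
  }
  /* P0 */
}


P2's block does not declare n; resolves to the enclosing declaration at depth 1
n = 22


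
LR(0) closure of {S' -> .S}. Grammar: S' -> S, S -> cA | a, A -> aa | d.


Start: S' -> .S
For each item with dot before a nonterminal B, add B -> .γ for every B-production
Closure: [S' -> .S, S -> .cA, S -> .a]


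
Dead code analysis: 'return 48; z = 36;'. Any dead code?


statement follows a return and is unreachable
Dead: 'z = 36'


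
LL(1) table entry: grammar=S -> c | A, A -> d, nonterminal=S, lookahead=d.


For [S, d]: 'd' ∈ FIRST(A)
Entry: S -> A


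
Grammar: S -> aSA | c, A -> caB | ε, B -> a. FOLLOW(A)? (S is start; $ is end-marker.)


$ ∈ FOLLOW(S). For each A -> αBβ: add FIRST(β)\{ε} to FOLLOW(B); if β nullable, add FOLLOW(A).
FOLLOW(A) = {$, c}


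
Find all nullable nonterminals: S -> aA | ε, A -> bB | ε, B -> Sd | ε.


A nonterminal is nullable iff some alternative derives ε (directly, or every symbol in it is nullable)
Nullable: {A, B, S}


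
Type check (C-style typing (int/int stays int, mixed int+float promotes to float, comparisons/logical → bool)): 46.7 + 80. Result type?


Operand types: float + int
Rule: mixed int/float promotes to float; int/int stays int
Result type: float


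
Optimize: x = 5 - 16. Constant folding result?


5 - 16 = -11 at compile time
Optimized: x = -11


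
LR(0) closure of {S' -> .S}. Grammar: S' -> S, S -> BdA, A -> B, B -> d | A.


Start: S' -> .S
For each item with dot before a nonterminal B, add B -> .γ for every B-production
Closure: [S' -> .S, S -> .BdA, B -> .d, B -> .A, A -> .B]


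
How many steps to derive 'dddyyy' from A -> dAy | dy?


Derivation: A => dAy => ddAyy => dddyyy
Steps: 3


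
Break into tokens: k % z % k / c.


Scan left to right, longest-match per lexeme
Tokens: ID(k), OP(%), ID(z), OP(%), ID(k), OP(/), ID(c)


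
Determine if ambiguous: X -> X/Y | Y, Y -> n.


precedence layered via separate nonterminal Y: deterministic
Unambiguous


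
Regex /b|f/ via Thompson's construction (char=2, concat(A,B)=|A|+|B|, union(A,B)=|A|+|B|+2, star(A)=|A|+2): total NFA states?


Syntax tree has 2 char leaf(s), 1 union(s), 0 star(s)
chars contribute 2×2 = 4; each union adds +2; each star adds +2
Total: 4 + 2 + 0 = 6 states


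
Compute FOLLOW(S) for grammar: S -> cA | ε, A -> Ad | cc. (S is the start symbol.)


$ ∈ FOLLOW(S). For each A -> αBβ: add FIRST(β)\{ε} to FOLLOW(B); if β nullable, add FOLLOW(A).
FOLLOW(S) = {$}


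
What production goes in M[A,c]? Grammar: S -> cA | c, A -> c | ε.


For [A, c]: 'c' ∈ FIRST(c)
Entry: A -> c


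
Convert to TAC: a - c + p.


Break into single-operator statements:
t1 = a - c
t2 = t1 + p


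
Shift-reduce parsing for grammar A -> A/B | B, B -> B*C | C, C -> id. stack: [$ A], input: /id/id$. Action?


shift '/' to continue A -> A/B
Action: shift


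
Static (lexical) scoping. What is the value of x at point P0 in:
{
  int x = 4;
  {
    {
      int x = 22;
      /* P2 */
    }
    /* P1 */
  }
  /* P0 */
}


x declared in the same block as P0
x = 4


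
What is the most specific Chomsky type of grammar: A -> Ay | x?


Left-linear: every RHS is a terminal or one nonterminal followed by a terminal
Classification: Type 3 (Regular)


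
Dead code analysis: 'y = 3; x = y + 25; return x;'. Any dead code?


y is read by x's definition; x is returned
No dead code


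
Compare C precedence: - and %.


'%' is multiplicative (level 10); '-' is additive (level 9)
Higher level binds tighter
'%' has higher precedence than '-'


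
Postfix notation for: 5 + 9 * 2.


* has higher precedence, evaluate 9*2 first
Postfix: 5 9 2 * +


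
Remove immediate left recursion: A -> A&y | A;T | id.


Left-recursive alternatives: A&y, A;T; non-recursive: id
Introduce A': A -> idA', A' -> &yA' | ;TA' | ε


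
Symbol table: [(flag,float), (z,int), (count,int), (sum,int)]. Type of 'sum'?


Lookup 'sum' → type int


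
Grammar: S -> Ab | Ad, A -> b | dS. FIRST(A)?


Per alternative of A: FIRST(b) = {b}; FIRST(dS) = {d}
FIRST(A) = {b, d}


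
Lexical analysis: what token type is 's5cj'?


Pattern: letter/underscore followed by alphanumerics, not a keyword
Type: IDENTIFIER


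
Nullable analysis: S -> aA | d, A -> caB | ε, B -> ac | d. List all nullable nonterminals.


A nonterminal is nullable iff some alternative derives ε (directly, or every symbol in it is nullable)
Nullable: {A}


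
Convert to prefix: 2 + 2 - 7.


left-to-right (same/higher precedence on left): tree is (- (+ 2 2) 7)
Prefix: - + 2 2 7


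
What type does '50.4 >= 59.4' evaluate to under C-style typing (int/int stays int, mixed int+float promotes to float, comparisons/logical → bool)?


Operand types: float >= float
Rule: comparison yields bool
Result type: bool


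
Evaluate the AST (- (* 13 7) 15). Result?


Evaluate inner: (* 13 7) = 91
Evaluate root: (- 91 15) = 76
Result: 76


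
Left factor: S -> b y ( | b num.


Common prefix: 'b'
Factored: S -> b S', S' -> y ( | num


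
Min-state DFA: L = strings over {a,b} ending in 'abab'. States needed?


Track the longest suffix of input matching a prefix of 'abab': 5 classes (prefixes of length 0..4)
Minimal DFA: 5 states


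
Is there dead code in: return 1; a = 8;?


statement follows a return and is unreachable
Dead: 'a = 8'


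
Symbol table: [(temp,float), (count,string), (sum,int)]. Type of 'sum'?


Lookup 'sum' → type int


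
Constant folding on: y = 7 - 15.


7 - 15 = -8 at compile time
Optimized: y = -8


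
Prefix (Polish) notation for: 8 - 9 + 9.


left-to-right (same/higher precedence on left): tree is (+ (- 8 9) 9)
Prefix: + - 8 9 9


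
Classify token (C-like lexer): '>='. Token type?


Pattern: operator symbol
Type: OPERATOR


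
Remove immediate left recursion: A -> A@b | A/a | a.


Left-recursive alternatives: A@b, A/a; non-recursive: a
Introduce A': A -> aA', A' -> @bA' | /aA' | ε


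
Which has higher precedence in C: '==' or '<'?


'<' is relational (level 7); '==' is equality (level 6)
Higher level binds tighter
'<' has higher precedence than '=='


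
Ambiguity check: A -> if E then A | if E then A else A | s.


dangling else: 'if E then if E then s else s' parses two ways
Ambiguous


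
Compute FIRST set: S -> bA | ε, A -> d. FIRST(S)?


Per alternative of S: FIRST(bA) = {b}; FIRST(ε) = {ε}
FIRST(S) = {b, ε}


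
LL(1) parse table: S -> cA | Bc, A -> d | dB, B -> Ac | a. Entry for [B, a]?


For [B, a]: 'a' ∈ FIRST(a)
Entry: B -> a


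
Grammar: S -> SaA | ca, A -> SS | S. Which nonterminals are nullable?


A nonterminal is nullable iff some alternative derives ε (directly, or every symbol in it is nullable)
Nullable: {}


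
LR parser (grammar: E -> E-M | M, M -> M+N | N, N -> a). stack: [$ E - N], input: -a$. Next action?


'N' (not preceded by M+) is the handle for M -> N
Action: reduce (M -> N)


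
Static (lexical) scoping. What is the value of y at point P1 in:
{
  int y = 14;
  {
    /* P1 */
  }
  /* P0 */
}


P1's block does not declare y; resolves to the enclosing declaration at depth 0
y = 14


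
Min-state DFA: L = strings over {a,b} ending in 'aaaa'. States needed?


Track the longest suffix of input matching a prefix of 'aaaa': 5 classes (prefixes of length 0..4)
Minimal DFA: 5 states


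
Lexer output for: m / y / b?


Scan left to right, longest-match per lexeme
Tokens: ID(m), OP(/), ID(y), OP(/), ID(b)


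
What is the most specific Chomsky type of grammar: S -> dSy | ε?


Single nonterminal LHS, but d^n y^n is not regular
Classification: Type 2 (Context-Free)


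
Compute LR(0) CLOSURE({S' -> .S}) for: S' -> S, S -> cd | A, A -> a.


Start: S' -> .S
For each item with dot before a nonterminal B, add B -> .γ for every B-production
Closure: [S' -> .S, S -> .cd, S -> .A, A -> .a]


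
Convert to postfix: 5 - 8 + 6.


Left to right (same or higher precedence on left)
Postfix: 5 8 - 6 +


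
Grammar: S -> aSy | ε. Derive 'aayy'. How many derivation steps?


Derivation: S => aSy => aaSyy => aayy
Steps: 3


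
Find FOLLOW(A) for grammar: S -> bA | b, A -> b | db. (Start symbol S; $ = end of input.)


$ ∈ FOLLOW(S). For each A -> αBβ: add FIRST(β)\{ε} to FOLLOW(B); if β nullable, add FOLLOW(A).
FOLLOW(A) = {$}


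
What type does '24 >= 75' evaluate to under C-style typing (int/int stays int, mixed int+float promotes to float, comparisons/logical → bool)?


Operand types: int >= int
Rule: comparison yields bool
Result type: bool


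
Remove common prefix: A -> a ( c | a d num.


Common prefix: 'a'
Factored: A -> a A', A' -> ( c | d num


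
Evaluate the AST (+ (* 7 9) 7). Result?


Evaluate inner: (* 7 9) = 63
Evaluate root: (+ 63 7) = 70
Result: 70


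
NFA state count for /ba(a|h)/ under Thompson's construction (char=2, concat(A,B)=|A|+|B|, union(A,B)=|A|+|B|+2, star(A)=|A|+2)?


Syntax tree has 4 char leaf(s), 1 union(s), 0 star(s)
chars contribute 4×2 = 8; each union adds +2; each star adds +2
Total: 8 + 2 + 0 = 10 states


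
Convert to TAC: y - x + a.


Break into single-operator statements:
t1 = y - x
t2 = t1 + a


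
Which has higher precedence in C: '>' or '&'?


'>' is relational (level 7); '&' is bitwise AND (level 5)
Higher level binds tighter
'>' has higher precedence than '&'


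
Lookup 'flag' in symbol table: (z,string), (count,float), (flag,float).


Lookup 'flag' → type float


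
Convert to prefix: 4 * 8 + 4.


left-to-right (same/higher precedence on left): tree is (+ (* 4 8) 4)
Prefix: + * 4 8 4


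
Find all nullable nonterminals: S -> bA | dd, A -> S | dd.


A nonterminal is nullable iff some alternative derives ε (directly, or every symbol in it is nullable)
Nullable: {}


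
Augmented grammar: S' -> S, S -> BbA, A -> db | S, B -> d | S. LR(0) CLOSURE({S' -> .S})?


Start: S' -> .S
For each item with dot before a nonterminal B, add B -> .γ for every B-production
Closure: [S' -> .S, S -> .BbA, B -> .d, B -> .S]


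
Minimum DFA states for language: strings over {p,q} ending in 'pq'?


Track the longest suffix of input matching a prefix of 'pq': 3 classes (prefixes of length 0..2)
Minimal DFA: 3 states


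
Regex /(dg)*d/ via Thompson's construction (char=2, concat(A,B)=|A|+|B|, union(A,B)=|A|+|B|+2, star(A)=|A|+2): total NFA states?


Syntax tree has 3 char leaf(s), 0 union(s), 1 star(s)
chars contribute 3×2 = 6; each union adds +2; each star adds +2
Total: 6 + 0 + 2 = 8 states


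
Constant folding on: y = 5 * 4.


5 * 4 = 20 at compile time
Optimized: y = 20


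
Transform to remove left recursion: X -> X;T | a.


Left-recursive alternatives: X;T; non-recursive: a
Introduce X': X -> aX', X' -> ;TX' | ε


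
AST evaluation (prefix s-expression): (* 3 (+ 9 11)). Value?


Evaluate inner: (+ 9 11) = 20
Evaluate root: (* 3 20) = 60
Result: 60


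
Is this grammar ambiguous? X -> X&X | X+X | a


'a&a+a' has two parse trees (no precedence encoded between & and +)
Ambiguous


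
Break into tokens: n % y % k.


Scan left to right, longest-match per lexeme
Tokens: ID(n), OP(%), ID(y), OP(%), ID(k)


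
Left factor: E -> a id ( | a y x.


Common prefix: 'a'
Factored: E -> a E', E' -> id ( | y x


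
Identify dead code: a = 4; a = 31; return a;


first assignment to a is overwritten before any read
Dead: 'a = 4'


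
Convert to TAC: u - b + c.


Break into single-operator statements:
t1 = u - b
t2 = t1 + c


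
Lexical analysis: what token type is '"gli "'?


Pattern: double-quoted sequence
Type: STRING_LITERAL


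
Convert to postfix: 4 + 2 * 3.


* has higher precedence, evaluate 2*3 first
Postfix: 4 2 3 * +


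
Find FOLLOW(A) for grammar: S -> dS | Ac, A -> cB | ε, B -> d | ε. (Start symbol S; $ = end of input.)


$ ∈ FOLLOW(S). For each A -> αBβ: add FIRST(β)\{ε} to FOLLOW(B); if β nullable, add FOLLOW(A).
FOLLOW(A) = {c}


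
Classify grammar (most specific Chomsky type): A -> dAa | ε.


Single nonterminal LHS, but d^n a^n is not regular
Classification: Type 2 (Context-Free)


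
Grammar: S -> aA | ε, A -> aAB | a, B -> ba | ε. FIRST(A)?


Per alternative of A: FIRST(aAB) = {a}; FIRST(a) = {a}
FIRST(A) = {a}


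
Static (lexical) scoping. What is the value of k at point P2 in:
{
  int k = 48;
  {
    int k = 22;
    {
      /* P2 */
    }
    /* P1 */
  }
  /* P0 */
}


P2's block does not declare k; resolves to the enclosing declaration at depth 1
k = 22


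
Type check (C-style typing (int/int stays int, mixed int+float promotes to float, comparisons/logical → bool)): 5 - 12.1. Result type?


Operand types: int - float
Rule: mixed int/float promotes to float; int/int stays int
Result type: float


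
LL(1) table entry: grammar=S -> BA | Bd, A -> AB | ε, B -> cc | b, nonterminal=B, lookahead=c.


For [B, c]: 'c' ∈ FIRST(cc)
Entry: B -> cc


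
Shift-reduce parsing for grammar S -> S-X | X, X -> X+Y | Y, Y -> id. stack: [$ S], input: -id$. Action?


shift '-' to continue S -> S-X
Action: shift


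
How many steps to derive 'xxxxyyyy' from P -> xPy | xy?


Derivation: P => xPy => xxPyy => xxxPyyy => xxxxyyyy
Steps: 4


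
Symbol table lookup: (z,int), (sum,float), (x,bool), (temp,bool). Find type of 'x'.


Lookup 'x' → type bool


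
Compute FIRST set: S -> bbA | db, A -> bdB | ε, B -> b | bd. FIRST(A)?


Per alternative of A: FIRST(bdB) = {b}; FIRST(ε) = {ε}
FIRST(A) = {b, ε}


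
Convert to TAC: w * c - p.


Break into single-operator statements:
t1 = w * c
t2 = t1 - p


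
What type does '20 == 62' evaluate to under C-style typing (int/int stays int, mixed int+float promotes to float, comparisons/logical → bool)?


Operand types: int == int
Rule: comparison yields bool
Result type: bool


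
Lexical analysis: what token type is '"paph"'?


Pattern: double-quoted sequence
Type: STRING_LITERAL


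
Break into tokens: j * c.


Scan left to right, longest-match per lexeme
Tokens: ID(j), OP(*), ID(c)


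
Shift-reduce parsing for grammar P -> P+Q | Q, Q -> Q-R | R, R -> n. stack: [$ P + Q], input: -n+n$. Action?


'-' can extend Q; shift to build Q -> Q-R
Action: shift


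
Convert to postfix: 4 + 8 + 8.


Left to right (same or higher precedence on left)
Postfix: 4 8 + 8 +


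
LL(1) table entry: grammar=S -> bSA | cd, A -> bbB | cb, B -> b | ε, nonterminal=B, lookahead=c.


For [B, c]: ε is nullable and 'c' ∈ FOLLOW(B)
Entry: B -> ε


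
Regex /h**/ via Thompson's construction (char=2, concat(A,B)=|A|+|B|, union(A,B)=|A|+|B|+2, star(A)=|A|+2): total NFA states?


Syntax tree has 1 char leaf(s), 0 union(s), 2 star(s)
chars contribute 1×2 = 2; each union adds +2; each star adds +2
Total: 2 + 0 + 4 = 6 states


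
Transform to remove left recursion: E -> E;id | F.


Left-recursive alternatives: E;id; non-recursive: F
Introduce E': E -> FE', E' -> ;idE' | ε


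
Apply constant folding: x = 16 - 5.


16 - 5 = 11 at compile time
Optimized: x = 11


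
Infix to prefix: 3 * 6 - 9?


left-to-right (same/higher precedence on left): tree is (- (* 3 6) 9)
Prefix: - * 3 6 9


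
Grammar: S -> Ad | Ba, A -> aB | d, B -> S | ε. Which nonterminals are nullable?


A nonterminal is nullable iff some alternative derives ε (directly, or every symbol in it is nullable)
Nullable: {B}


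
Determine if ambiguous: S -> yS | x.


right-linear, alternatives start with distinct terminals 'y' vs 'x': unique leftmost derivation
Unambiguous


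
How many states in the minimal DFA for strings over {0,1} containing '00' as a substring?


KMP-style automaton: 2 progress states + 1 absorbing accept = 3
Minimal DFA: 3 states


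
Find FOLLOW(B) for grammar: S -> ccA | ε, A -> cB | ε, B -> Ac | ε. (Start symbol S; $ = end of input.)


$ ∈ FOLLOW(S). For each A -> αBβ: add FIRST(β)\{ε} to FOLLOW(B); if β nullable, add FOLLOW(A).
FOLLOW(B) = {$, c}


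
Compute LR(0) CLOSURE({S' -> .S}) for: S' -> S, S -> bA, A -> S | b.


Start: S' -> .S
For each item with dot before a nonterminal B, add B -> .γ for every B-production
Closure: [S' -> .S, S -> .bA]


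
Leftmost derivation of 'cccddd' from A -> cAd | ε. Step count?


Derivation: A => cAd => ccAdd => cccAddd => cccddd
Steps: 4


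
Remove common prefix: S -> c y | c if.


Common prefix: 'c'
Factored: S -> c S', S' -> y | if


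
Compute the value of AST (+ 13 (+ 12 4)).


Evaluate inner: (+ 12 4) = 16
Evaluate root: (+ 13 16) = 29
Result: 29


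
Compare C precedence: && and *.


'*' is multiplicative (level 10); '&&' is logical AND (level 2)
Higher level binds tighter
'*' has higher precedence than '&&'


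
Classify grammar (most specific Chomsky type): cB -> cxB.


LHS has context (more than one symbol) and |LHS| ≤ |RHS|
Classification: Type 1 (Context-Sensitive)


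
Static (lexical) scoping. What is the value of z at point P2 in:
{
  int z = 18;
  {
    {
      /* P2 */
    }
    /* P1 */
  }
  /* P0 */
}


P2's block does not declare z; resolves to the enclosing declaration at depth 0
z = 18


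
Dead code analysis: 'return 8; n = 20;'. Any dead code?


statement follows a return and is unreachable
Dead: 'n = 20'


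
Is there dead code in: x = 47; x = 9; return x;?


first assignment to x is overwritten before any read
Dead: 'x = 47'


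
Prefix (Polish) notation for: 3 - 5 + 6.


left-to-right (same/higher precedence on left): tree is (+ (- 3 5) 6)
Prefix: + - 3 5 6


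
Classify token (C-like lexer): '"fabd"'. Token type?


Pattern: double-quoted sequence
Type: STRING_LITERAL


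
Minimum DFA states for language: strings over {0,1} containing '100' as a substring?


KMP-style automaton: 3 progress states + 1 absorbing accept = 4
Minimal DFA: 4 states


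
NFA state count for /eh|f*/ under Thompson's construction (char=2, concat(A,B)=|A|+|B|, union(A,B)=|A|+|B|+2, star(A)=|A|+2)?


Syntax tree has 3 char leaf(s), 1 union(s), 1 star(s)
chars contribute 3×2 = 6; each union adds +2; each star adds +2
Total: 6 + 2 + 2 = 10 states


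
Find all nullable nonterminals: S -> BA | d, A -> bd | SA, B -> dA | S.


A nonterminal is nullable iff some alternative derives ε (directly, or every symbol in it is nullable)
Nullable: {}


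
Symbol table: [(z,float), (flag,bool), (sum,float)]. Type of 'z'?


Lookup 'z' → type float


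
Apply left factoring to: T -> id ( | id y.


Common prefix: 'id'
Factored: T -> id T', T' -> ( | y


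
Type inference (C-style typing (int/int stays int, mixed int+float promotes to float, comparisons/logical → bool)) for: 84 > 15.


Operand types: int > int
Rule: comparison yields bool
Result type: bool


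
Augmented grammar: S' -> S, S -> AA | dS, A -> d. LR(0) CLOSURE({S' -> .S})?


Start: S' -> .S
For each item with dot before a nonterminal B, add B -> .γ for every B-production
Closure: [S' -> .S, S -> .AA, S -> .dS, A -> .d]


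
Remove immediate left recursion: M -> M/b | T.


Left-recursive alternatives: M/b; non-recursive: T
Introduce M': M -> TM', M' -> /bM' | ε


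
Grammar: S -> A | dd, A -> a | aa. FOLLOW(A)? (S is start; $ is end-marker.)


$ ∈ FOLLOW(S). For each A -> αBβ: add FIRST(β)\{ε} to FOLLOW(B); if β nullable, add FOLLOW(A).
FOLLOW(A) = {$}


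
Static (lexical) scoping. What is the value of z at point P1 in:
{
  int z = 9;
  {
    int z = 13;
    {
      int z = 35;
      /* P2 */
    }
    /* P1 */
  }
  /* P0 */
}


z declared in the same block as P1
z = 13


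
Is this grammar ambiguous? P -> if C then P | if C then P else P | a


dangling else: 'if C then if C then a else a' parses two ways
Ambiguous


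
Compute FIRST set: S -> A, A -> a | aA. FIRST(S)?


Per alternative of S: FIRST(A) = {a}
FIRST(S) = {a}


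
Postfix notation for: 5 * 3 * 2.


Left to right (same or higher precedence on left)
Postfix: 5 3 * 2 *


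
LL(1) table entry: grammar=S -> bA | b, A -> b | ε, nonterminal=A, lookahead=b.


For [A, b]: 'b' ∈ FIRST(b)
Entry: A -> b


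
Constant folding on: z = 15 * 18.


15 * 18 = 270 at compile time
Optimized: z = 270


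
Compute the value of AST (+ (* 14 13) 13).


Evaluate inner: (* 14 13) = 182
Evaluate root: (+ 182 13) = 195
Result: 195


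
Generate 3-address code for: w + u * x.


Break into single-operator statements:
t1 = u * x
t2 = w + t1


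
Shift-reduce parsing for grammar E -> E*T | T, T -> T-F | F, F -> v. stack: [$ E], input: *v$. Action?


shift '*' to continue E -> E*T
Action: shift


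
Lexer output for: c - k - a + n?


Scan left to right, longest-match per lexeme
Tokens: ID(c), OP(-), ID(k), OP(-), ID(a), OP(+), ID(n)


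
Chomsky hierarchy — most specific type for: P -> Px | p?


Left-linear: every RHS is a terminal or one nonterminal followed by a terminal
Classification: Type 3 (Regular)


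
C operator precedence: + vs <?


'+' is additive (level 9); '<' is relational (level 7)
Higher level binds tighter
'+' has higher precedence than '<'


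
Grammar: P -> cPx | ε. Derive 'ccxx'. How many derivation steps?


Derivation: P => cPx => ccPxx => ccxx
Steps: 3


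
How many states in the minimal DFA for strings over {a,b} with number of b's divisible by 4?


Track (count of b) mod 4: states 0..3, accept at 0
Minimal DFA: 4 states


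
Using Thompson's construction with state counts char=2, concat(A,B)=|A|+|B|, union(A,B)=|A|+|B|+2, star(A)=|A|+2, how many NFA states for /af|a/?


Syntax tree has 3 char leaf(s), 1 union(s), 0 star(s)
chars contribute 3×2 = 6; each union adds +2; each star adds +2
Total: 6 + 2 + 0 = 8 states


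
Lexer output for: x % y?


Scan left to right, longest-match per lexeme
Tokens: ID(x), OP(%), ID(y)


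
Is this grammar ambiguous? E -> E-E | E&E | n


'n-n&n' has two parse trees (no precedence encoded between - and &)
Ambiguous


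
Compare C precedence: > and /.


'/' is multiplicative (level 10); '>' is relational (level 7)
Higher level binds tighter
'/' has higher precedence than '>'


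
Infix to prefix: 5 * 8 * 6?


left-to-right (same/higher precedence on left): tree is (* (* 5 8) 6)
Prefix: * * 5 8 6


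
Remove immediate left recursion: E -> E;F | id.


Left-recursive alternatives: E;F; non-recursive: id
Introduce E': E -> idE', E' -> ;FE' | ε


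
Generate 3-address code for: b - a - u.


Break into single-operator statements:
t1 = b - a
t2 = t1 - u


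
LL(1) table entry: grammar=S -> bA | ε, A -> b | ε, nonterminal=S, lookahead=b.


For [S, b]: 'b' ∈ FIRST(bA)
Entry: S -> bA


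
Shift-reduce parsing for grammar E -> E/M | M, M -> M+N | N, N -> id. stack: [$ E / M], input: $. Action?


handle 'E/M' on top; lookahead ∈ FOLLOW(E) = {/, $}
Action: reduce (E -> E/M)


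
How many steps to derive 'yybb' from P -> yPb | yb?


Derivation: P => yPb => yybb
Steps: 2


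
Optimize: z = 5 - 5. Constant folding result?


5 - 5 = 0 at compile time
Optimized: z = 0


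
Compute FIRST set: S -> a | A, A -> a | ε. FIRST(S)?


Per alternative of S: FIRST(a) = {a}; FIRST(A) = {a, ε}
FIRST(S) = {a, ε}


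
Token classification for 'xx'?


Pattern: letter/underscore followed by alphanumerics, not a keyword
Type: IDENTIFIER


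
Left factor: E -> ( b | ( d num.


Common prefix: '('
Factored: E -> ( E', E' -> b | d num


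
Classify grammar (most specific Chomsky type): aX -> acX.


LHS has context (more than one symbol) and |LHS| ≤ |RHS|
Classification: Type 1 (Context-Sensitive)


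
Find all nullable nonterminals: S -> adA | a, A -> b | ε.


A nonterminal is nullable iff some alternative derives ε (directly, or every symbol in it is nullable)
Nullable: {A}


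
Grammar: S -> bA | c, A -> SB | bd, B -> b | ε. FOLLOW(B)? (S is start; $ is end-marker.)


$ ∈ FOLLOW(S). For each A -> αBβ: add FIRST(β)\{ε} to FOLLOW(B); if β nullable, add FOLLOW(A).
FOLLOW(B) = {$, b}


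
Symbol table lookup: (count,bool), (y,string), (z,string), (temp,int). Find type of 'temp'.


Lookup 'temp' → type int


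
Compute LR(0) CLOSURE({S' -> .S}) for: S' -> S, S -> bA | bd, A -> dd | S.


Start: S' -> .S
For each item with dot before a nonterminal B, add B -> .γ for every B-production
Closure: [S' -> .S, S -> .bA, S -> .bd]


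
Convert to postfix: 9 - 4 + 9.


Left to right (same or higher precedence on left)
Postfix: 9 4 - 9 +


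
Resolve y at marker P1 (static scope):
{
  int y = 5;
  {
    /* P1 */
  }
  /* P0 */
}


P1's block does not declare y; resolves to the enclosing declaration at depth 0
y = 5


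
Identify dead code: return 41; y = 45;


statement follows a return and is unreachable
Dead: 'y = 45'


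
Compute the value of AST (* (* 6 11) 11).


Evaluate inner: (* 6 11) = 66
Evaluate root: (* 66 11) = 726
Result: 726


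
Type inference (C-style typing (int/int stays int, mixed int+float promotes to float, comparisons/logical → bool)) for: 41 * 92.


Operand types: int * int
Rule: mixed int/float promotes to float; int/int stays int
Result type: int


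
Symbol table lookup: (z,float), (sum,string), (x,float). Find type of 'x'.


Lookup 'x' → type float


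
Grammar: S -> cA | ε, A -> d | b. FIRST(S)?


Per alternative of S: FIRST(cA) = {c}; FIRST(ε) = {ε}
FIRST(S) = {c, ε}


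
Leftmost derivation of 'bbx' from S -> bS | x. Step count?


Derivation: S => bS => bbS => bbx
Steps: 3


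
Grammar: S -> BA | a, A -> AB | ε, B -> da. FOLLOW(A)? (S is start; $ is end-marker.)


$ ∈ FOLLOW(S). For each A -> αBβ: add FIRST(β)\{ε} to FOLLOW(B); if β nullable, add FOLLOW(A).
FOLLOW(A) = {$, d}


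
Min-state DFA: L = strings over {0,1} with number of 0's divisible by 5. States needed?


Track (count of 0) mod 5: states 0..4, accept at 0
Minimal DFA: 5 states
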